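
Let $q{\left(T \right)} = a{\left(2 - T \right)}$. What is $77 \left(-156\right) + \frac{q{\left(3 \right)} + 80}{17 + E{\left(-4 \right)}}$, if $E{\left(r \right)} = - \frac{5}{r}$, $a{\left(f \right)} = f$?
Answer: $- \frac{876560}{73} \approx -12008.0$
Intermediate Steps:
$q{\left(T \right)} = 2 - T$
$77 \left(-156\right) + \frac{q{\left(3 \right)} + 80}{17 + E{\left(-4 \right)}} = 77 \left(-156\right) + \frac{\left(2 - 3\right) + 80}{17 - \frac{5}{-4}} = -12012 + \frac{\left(2 - 3\right) + 80}{17 - - \frac{5}{4}} = -12012 + \frac{-1 + 80}{17 + \frac{5}{4}} = -12012 + \frac{79}{\frac{73}{4}} = -12012 + 79 \cdot \frac{4}{73} = -12012 + \frac{316}{73} = - \frac{876560}{73}$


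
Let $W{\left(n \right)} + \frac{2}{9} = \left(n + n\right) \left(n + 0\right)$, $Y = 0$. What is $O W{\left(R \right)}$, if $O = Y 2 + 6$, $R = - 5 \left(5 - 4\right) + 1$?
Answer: $\frac{572}{3} \approx 190.67$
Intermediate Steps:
$R = -4$ ($R = - 5 \left(5 - 4\right) + 1 = \left(-5\right) 1 + 1 = -5 + 1 = -4$)
$W{\left(n \right)} = - \frac{2}{9} + 2 n^{2}$ ($W{\left(n \right)} = - \frac{2}{9} + \left(n + n\right) \left(n + 0\right) = - \frac{2}{9} + 2 n n = - \frac{2}{9} + 2 n^{2}$)
$O = 6$ ($O = 0 \cdot 2 + 6 = 0 + 6 = 6$)
$O W{\left(R \right)} = 6 \left(- \frac{2}{9} + 2 \left(-4\right)^{2}\right) = 6 \left(- \frac{2}{9} + 2 \cdot 16\right) = 6 \left(- \frac{2}{9} + 32\right) = 6 \cdot \frac{286}{9} = \frac{572}{3}$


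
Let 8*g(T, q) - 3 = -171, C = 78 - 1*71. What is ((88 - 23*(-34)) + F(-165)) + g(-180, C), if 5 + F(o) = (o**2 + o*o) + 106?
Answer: 55400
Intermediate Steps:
F(o) = 101 + 2*o**2 (F(o) = -5 + ((o**2 + o*o) + 106) = -5 + ((o**2 + o**2) + 106) = -5 + (2*o**2 + 106) = -5 + (106 + 2*o**2) = 101 + 2*o**2)
C = 7 (C = 78 - 71 = 7)
g(T, q) = -21 (g(T, q) = 3/8 + (1/8)*(-171) = 3/8 - 171/8 = -21)
((88 - 23*(-34)) + F(-165)) + g(-180, C) = ((88 - 23*(-34)) + (101 + 2*(-165)**2)) - 21 = ((88 + 782) + (101 + 2*27225)) - 21 = (870 + (101 + 54450)) - 21 = (870 + 54551) - 21 = 55421 - 21 = 55400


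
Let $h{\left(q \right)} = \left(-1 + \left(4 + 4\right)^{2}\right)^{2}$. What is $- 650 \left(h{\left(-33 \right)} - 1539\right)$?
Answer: $-1579500$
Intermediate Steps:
$h{\left(q \right)} = 3969$ ($h{\left(q \right)} = \left(-1 + 8^{2}\right)^{2} = \left(-1 + 64\right)^{2} = 63^{2} = 3969$)
$- 650 \left(h{\left(-33 \right)} - 1539\right) = - 650 \left(3969 - 1539\right) = \left(-650\right) 2430 = -1579500$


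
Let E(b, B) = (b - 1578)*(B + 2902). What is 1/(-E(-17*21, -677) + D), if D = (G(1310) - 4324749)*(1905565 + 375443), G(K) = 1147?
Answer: -1/9862166445441 ≈ -1.0140e-13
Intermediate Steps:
E(b, B) = (-1578 + b)*(2902 + B)
D = -9862170750816 (D = (1147 - 4324749)*(1905565 + 375443) = -4323602*2281008 = -9862170750816)
1/(-E(-17*21, -677) + D) = 1/(-(-4579356 - 1578*(-677) + 2902*(-17*21) - (-11509)*21) - 9862170750816) = 1/(-(-4579356 + 1068306 + 2902*(-357) - 677*(-357)) - 9862170750816) = 1/(-(-4579356 + 1068306 - 1036014 + 241689) - 9862170750816) = 1/(-1*(-4305375) - 9862170750816) = 1/(4305375 - 9862170750816) = 1/(-9862166445441) = -1/9862166445441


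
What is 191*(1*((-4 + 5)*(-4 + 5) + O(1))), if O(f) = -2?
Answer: -191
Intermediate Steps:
191*(1*((-4 + 5)*(-4 + 5) + O(1))) = 191*(1*((-4 + 5)*(-4 + 5) - 2)) = 191*(1*(1*1 - 2)) = 191*(1*(1 - 2)) = 191*(1*(-1)) = 191*(-1) = -191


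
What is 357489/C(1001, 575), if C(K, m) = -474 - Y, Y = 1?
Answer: -357489/475 ≈ -752.61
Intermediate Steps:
C(K, m) = -475 (C(K, m) = -474 - 1*1 = -474 - 1 = -475)
357489/C(1001, 575) = 357489/(-475) = 357489*(-1/475) = -357489/475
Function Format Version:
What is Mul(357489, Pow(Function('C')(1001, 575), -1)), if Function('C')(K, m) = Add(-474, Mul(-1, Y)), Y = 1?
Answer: Rational(-357489, 475) ≈ -752.61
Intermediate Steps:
Function('C')(K, m) = -475 (Function('C')(K, m) = Add(-474, Mul(-1, 1)) = Add(-474, -1) = -475)
Mul(357489, Pow(Function('C')(1001, 575), -1)) = Mul(357489, Pow(-475, -1)) = Mul(357489, Rational(-1, 475)) = Rational(-357489, 475)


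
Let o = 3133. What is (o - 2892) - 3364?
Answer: -3123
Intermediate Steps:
(o - 2892) - 3364 = (3133 - 2892) - 3364 = 241 - 3364 = -3123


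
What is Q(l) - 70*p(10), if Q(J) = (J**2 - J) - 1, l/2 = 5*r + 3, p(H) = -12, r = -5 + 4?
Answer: 859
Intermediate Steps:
r = -1
l = -4 (l = 2*(5*(-1) + 3) = 2*(-5 + 3) = 2*(-2) = -4)
Q(J) = -1 + J**2 - J
Q(l) - 70*p(10) = (-1 + (-4)**2 - 1*(-4)) - 70*(-12) = (-1 + 16 + 4) + 840 = 19 + 840 = 859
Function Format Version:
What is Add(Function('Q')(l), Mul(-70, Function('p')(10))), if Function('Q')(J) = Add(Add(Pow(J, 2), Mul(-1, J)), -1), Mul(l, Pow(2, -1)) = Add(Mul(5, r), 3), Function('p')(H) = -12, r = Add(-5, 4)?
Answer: 859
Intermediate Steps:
r = -1
l = -4 (l = Mul(2, Add(Mul(5, -1), 3)) = Mul(2, Add(-5, 3)) = Mul(2, -2) = -4)
Function('Q')(J) = Add(-1, Pow(J, 2), Mul(-1, J))
Add(Function('Q')(l), Mul(-70, Function('p')(10))) = Add(Add(-1, Pow(-4, 2), Mul(-1, -4)), Mul(-70, -12)) = Add(Add(-1, 16, 4), 840) = Add(19, 840) = 859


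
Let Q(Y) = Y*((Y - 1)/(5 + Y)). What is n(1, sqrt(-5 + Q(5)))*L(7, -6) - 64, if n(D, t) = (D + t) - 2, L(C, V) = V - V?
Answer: -64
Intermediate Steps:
Q(Y) = Y*(-1 + Y)/(5 + Y) (Q(Y) = Y*((-1 + Y)/(5 + Y)) = Y*(-1 + Y)/(5 + Y))
L(C, V) = 0
n(D, t) = -2 + D + t
n(1, sqrt(-5 + Q(5)))*L(7, -6) - 64 = (-2 + 1 + sqrt(-5 + 5*(-1 + 5)/(5 + 5)))*0 - 64 = (-2 + 1 + sqrt(-5 + 5*4/10))*0 - 64 = (-2 + 1 + sqrt(-5 + 5*(1/10)*4))*0 - 64 = (-2 + 1 + sqrt(-5 + 2))*0 - 64 = (-2 + 1 + sqrt(-3))*0 - 64 = (-2 + 1 + I*sqrt(3))*0 - 64 = (-1 + I*sqrt(3))*0 - 64 = 0 - 64 = -64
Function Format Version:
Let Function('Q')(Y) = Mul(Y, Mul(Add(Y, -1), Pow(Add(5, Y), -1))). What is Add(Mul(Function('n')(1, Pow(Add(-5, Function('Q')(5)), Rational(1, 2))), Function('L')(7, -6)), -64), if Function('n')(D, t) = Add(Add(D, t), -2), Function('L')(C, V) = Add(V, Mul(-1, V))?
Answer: -64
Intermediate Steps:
Function('Q')(Y) = Mul(Y, Pow(Add(5, Y), -1), Add(-1, Y)) (Function('Q')(Y) = Mul(Y, Mul(Add(-1, Y), Pow(Add(5, Y), -1))) = Mul(Y, Mul(Pow(Add(5, Y), -1), Add(-1, Y))) = Mul(Y, Pow(Add(5, Y), -1), Add(-1, Y)))
Function('L')(C, V) = 0
Function('n')(D, t) = Add(-2, D, t)
Add(Mul(Function('n')(1, Pow(Add(-5, Function('Q')(5)), Rational(1, 2))), Function('L')(7, -6)), -64) = Add(Mul(Add(-2, 1, Pow(Add(-5, Mul(5, Pow(Add(5, 5), -1), Add(-1, 5))), Rational(1, 2))), 0), -64) = Add(Mul(Add(-2, 1, Pow(Add(-5, Mul(5, Pow(10, -1), 4)), Rational(1, 2))), 0), -64) = Add(Mul(Add(-2, 1, Pow(Add(-5, Mul(5, Rational(1, 10), 4)), Rational(1, 2))), 0), -64) = Add(Mul(Add(-2, 1, Pow(Add(-5, 2), Rational(1, 2))), 0), -64) = Add(Mul(Add(-2, 1, Pow(-3, Rational(1, 2))), 0), -64) = Add(Mul(Add(-2, 1, Mul(I, Pow(3, Rational(1, 2)))), 0), -64) = Add(Mul(Add(-1, Mul(I, Pow(3, Rational(1, 2)))), 0), -64) = Add(0, -64) = -64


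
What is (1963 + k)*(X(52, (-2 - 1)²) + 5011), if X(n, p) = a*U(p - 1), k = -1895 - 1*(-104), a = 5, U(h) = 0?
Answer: 861892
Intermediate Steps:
k = -1791 (k = -1895 + 104 = -1791)
X(n, p) = 0 (X(n, p) = 5*0 = 0)
(1963 + k)*(X(52, (-2 - 1)²) + 5011) = (1963 - 1791)*(0 + 5011) = 172*5011 = 861892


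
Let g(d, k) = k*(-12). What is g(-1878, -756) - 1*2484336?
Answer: -2475264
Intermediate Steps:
g(d, k) = -12*k
g(-1878, -756) - 1*2484336 = -12*(-756) - 1*2484336 = 9072 - 2484336 = -2475264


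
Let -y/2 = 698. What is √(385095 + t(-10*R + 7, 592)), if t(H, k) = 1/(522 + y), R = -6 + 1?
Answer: √294164827346/874 ≈ 620.56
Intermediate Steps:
y = -1396 (y = -2*698 = -1396)
R = -5
t(H, k) = -1/874 (t(H, k) = 1/(522 - 1396) = 1/(-874) = -1/874)
√(385095 + t(-10*R + 7, 592)) = √(385095 - 1/874) = √(336573029/874) = √294164827346/874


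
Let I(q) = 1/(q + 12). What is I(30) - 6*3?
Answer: -755/42 ≈ -17.976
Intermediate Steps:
I(q) = 1/(12 + q)
I(30) - 6*3 = 1/(12 + 30) - 6*3 = 1/42 - 18 = -755/42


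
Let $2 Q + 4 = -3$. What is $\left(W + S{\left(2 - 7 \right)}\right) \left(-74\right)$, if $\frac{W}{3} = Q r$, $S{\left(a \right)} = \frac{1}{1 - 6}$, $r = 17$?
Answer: $\frac{66119}{5} \approx 13224.0$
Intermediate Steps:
$Q = - \frac{7}{2}$ ($Q = -2 + \frac{1}{2} \left(-3\right) = -2 - \frac{3}{2} = - \frac{7}{2} \approx -3.5$)
$S{\left(a \right)} = - \frac{1}{5}$ ($S{\left(a \right)} = \frac{1}{-5} = - \frac{1}{5}$)
$W = - \frac{357}{2}$ ($W = 3 \left(\left(- \frac{7}{2}\right) 17\right) = 3 \left(- \frac{119}{2}\right) = - \frac{357}{2} \approx -178.5$)
$\left(W + S{\left(2 - 7 \right)}\right) \left(-74\right) = \left(- \frac{357}{2} - \frac{1}{5}\right) \left(-74\right) = \left(- \frac{1787}{10}\right) \left(-74\right) = \frac{66119}{5}$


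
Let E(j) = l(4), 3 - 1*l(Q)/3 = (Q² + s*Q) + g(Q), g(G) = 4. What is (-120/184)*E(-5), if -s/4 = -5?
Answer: 4365/23 ≈ 189.78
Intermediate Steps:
s = 20 (s = -4*(-5) = 20)
l(Q) = -3 - 60*Q - 3*Q² (l(Q) = 9 - 3*((Q² + 20*Q) + 4) = 9 - 3*(4 + Q² + 20*Q) = 9 + (-12 - 60*Q - 3*Q²) = -3 - 60*Q - 3*Q²)
E(j) = -291 (E(j) = -3 - 60*4 - 3*4² = -3 - 240 - 3*16 = -3 - 240 - 48 = -291)
(-120/184)*E(-5) = -120/184*(-291) = -120*1/184*(-291) = -15/23*(-291) = 4365/23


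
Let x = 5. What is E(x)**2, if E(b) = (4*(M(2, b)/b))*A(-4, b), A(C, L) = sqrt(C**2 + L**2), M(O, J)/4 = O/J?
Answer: 41984/625 ≈ 67.174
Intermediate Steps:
M(O, J) = 4*O/J (M(O, J) = 4*(O/J) = 4*O/J)
E(b) = 32*sqrt(16 + b**2)/b**2 (E(b) = (4*((4*2/b)/b))*sqrt((-4)**2 + b**2) = (4*((8/b)/b))*sqrt(16 + b**2) = (4*(8/b**2))*sqrt(16 + b**2) = (32/b**2)*sqrt(16 + b**2) = 32*sqrt(16 + b**2)/b**2)
E(x)**2 = (32*sqrt(16 + 5**2)/5**2)**2 = (32*(1/25)*sqrt(16 + 25))**2 = (32*(1/25)*sqrt(41))**2 = (32*sqrt(41)/25)**2 = 41984/625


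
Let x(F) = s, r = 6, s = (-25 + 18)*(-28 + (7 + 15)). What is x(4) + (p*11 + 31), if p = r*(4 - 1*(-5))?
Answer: 667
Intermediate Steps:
s = 42 (s = -7*(-28 + 22) = -7*(-6) = 42)
x(F) = 42
p = 54 (p = 6*(4 - 1*(-5)) = 6*(4 + 5) = 6*9 = 54)
x(4) + (p*11 + 31) = 42 + (54*11 + 31) = 42 + (594 + 31) = 42 + 625 = 667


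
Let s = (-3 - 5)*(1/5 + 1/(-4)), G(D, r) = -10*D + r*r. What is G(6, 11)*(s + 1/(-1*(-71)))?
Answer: 8967/355 ≈ 25.259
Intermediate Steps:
G(D, r) = r**2 - 10*D (G(D, r) = -10*D + r**2 = r**2 - 10*D)
s = 2/5 (s = -8*(1*(1/5) + 1*(-1/4)) = -8*(1/5 - 1/4) = -8*(-1/20) = 2/5 ≈ 0.40000)
G(6, 11)*(s + 1/(-1*(-71))) = (11**2 - 10*6)*(2/5 + 1/(-1*(-71))) = (121 - 60)*(2/5 + 1/71) = 61*(2/5 + 1/71) = 61*(147/355) = 8967/355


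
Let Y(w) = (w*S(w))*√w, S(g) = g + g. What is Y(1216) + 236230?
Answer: 236230 + 23658496*√19 ≈ 1.0336e+8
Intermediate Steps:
S(g) = 2*g
Y(w) = 2*w^(5/2) (Y(w) = (w*(2*w))*√w = (2*w²)*√w = 2*w^(5/2))
Y(1216) + 236230 = 2*1216^(5/2) + 236230 = 2*(11829248*√19) + 236230 = 23658496*√19 + 236230 = 236230 + 23658496*√19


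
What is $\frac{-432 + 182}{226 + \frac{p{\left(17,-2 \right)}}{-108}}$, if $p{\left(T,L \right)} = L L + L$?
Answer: $- \frac{13500}{12203} \approx -1.1063$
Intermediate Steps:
$p{\left(T,L \right)} = L + L^{2}$ ($p{\left(T,L \right)} = L^{2} + L = L + L^{2}$)
$\frac{-432 + 182}{226 + \frac{p{\left(17,-2 \right)}}{-108}} = \frac{-432 + 182}{226 + \frac{\left(-2\right) \left(1 - 2\right)}{-108}} = - \frac{250}{226 + \left(-2\right) \left(-1\right) \left(- \frac{1}{108}\right)} = - \frac{250}{226 + 2 \left(- \frac{1}{108}\right)} = - \frac{250}{226 - \frac{1}{54}} = - \frac{250}{\frac{12203}{54}} = \left(-250\right) \frac{54}{12203} = - \frac{13500}{12203}$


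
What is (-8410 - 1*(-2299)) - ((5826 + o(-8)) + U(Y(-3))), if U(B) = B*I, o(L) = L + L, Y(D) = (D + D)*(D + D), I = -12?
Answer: -11489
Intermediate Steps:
Y(D) = 4*D² (Y(D) = (2*D)*(2*D) = 4*D²)
o(L) = 2*L
U(B) = -12*B (U(B) = B*(-12) = -12*B)
(-8410 - 1*(-2299)) - ((5826 + o(-8)) + U(Y(-3))) = (-8410 - 1*(-2299)) - ((5826 + 2*(-8)) - 48*(-3)²) = (-8410 + 2299) - ((5826 - 16) - 48*9) = -6111 - (5810 - 12*36) = -6111 - (5810 - 432) = -6111 - 1*5378 = -6111 - 5378 = -11489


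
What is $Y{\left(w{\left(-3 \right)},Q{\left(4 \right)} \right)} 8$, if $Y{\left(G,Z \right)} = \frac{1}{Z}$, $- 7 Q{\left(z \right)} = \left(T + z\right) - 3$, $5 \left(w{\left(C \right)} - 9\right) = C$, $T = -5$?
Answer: $14$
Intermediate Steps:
$w{\left(C \right)} = 9 + \frac{C}{5}$
$Q{\left(z \right)} = \frac{8}{7} - \frac{z}{7}$ ($Q{\left(z \right)} = - \frac{\left(-5 + z\right) - 3}{7} = - \frac{-8 + z}{7} = \frac{8}{7} - \frac{z}{7}$)
$Y{\left(w{\left(-3 \right)},Q{\left(4 \right)} \right)} 8 = \frac{1}{\frac{8}{7} - \frac{4}{7}} \cdot 8 = \frac{1}{\frac{4}{7}} \cdot 8 = \frac{7}{4} \cdot 8 = 14$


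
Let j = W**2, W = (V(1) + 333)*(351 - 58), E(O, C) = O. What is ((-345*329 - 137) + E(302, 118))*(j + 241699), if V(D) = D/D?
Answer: -1085481292291620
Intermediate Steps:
V(D) = 1
W = 97862 (W = (1 + 333)*(351 - 58) = 334*293 = 97862)
j = 9576971044 (j = 97862**2 = 9576971044)
((-345*329 - 137) + E(302, 118))*(j + 241699) = ((-345*329 - 137) + 302)*(9576971044 + 241699) = ((-113505 - 137) + 302)*9577212743 = (-113642 + 302)*9577212743 = -113340*9577212743 = -1085481292291620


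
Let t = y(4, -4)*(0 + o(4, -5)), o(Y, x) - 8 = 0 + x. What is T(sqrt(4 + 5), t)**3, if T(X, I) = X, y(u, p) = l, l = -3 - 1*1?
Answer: 27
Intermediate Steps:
o(Y, x) = 8 + x (o(Y, x) = 8 + (0 + x) = 8 + x)
l = -4 (l = -3 - 1 = -4)
y(u, p) = -4
t = -12 (t = -4*(0 + (8 - 5)) = -4*(0 + 3) = -4*3 = -12)
T(sqrt(4 + 5), t)**3 = (sqrt(4 + 5))**3 = (sqrt(9))**3 = 3**3 = 27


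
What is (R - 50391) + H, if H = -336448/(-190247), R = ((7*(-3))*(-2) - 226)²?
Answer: -3145397697/190247 ≈ -16533.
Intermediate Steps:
R = 33856 (R = (-21*(-2) - 226)² = (42 - 226)² = (-184)² = 33856)
H = 336448/190247 (H = -336448*(-1/190247) = 336448/190247 ≈ 1.7685)
(R - 50391) + H = (33856 - 50391) + 336448/190247 = -16535 + 336448/190247 = -3145397697/190247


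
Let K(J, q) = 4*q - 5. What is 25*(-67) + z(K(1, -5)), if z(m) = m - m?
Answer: -1675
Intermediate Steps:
K(J, q) = -5 + 4*q
z(m) = 0
25*(-67) + z(K(1, -5)) = 25*(-67) + 0 = -1675 + 0 = -1675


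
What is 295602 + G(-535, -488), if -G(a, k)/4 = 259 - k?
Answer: 292614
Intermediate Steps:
G(a, k) = -1036 + 4*k (G(a, k) = -4*(259 - k) = -1036 + 4*k)
295602 + G(-535, -488) = 295602 + (-1036 + 4*(-488)) = 295602 + (-1036 - 1952) = 295602 - 2988 = 292614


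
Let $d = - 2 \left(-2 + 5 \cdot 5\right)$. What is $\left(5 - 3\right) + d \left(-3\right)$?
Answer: $140$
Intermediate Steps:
$d = -46$ ($d = - 2 \left(-2 + 25\right) = \left(-2\right) 23 = -46$)
$\left(5 - 3\right) + d \left(-3\right) = \left(5 - 3\right) - -138 = 2 + 138 = 140$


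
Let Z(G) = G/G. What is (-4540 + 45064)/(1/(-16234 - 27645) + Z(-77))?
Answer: 296358766/7313 ≈ 40525.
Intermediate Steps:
Z(G) = 1
(-4540 + 45064)/(1/(-16234 - 27645) + Z(-77)) = (-4540 + 45064)/(1/(-16234 - 27645) + 1) = 40524/(1/(-43879) + 1) = 40524/(-1/43879 + 1) = 40524/(43878/43879) = 40524*(43879/43878) = 296358766/7313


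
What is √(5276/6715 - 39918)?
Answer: I*√1799916091210/6715 ≈ 199.79*I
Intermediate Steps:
√(5276/6715 - 39918) = √(-268044094/6715) = I*√1799916091210/6715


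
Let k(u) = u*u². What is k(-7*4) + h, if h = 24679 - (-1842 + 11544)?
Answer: -6975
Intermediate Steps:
k(u) = u³
h = 14977 (h = 24679 - 1*9702 = 24679 - 9702 = 14977)
k(-7*4) + h = (-7*4)³ + 14977 = (-28)³ + 14977 = -21952 + 14977 = -6975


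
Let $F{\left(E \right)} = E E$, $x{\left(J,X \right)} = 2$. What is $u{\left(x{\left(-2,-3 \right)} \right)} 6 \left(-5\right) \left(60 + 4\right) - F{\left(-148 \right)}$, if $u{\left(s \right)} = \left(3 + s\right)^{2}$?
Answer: $-69904$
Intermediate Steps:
$F{\left(E \right)} = E^{2}$
$u{\left(x{\left(-2,-3 \right)} \right)} 6 \left(-5\right) \left(60 + 4\right) - F{\left(-148 \right)} = \left(3 + 2\right)^{2} \cdot 6 \left(-5\right) \left(60 + 4\right) - \left(-148\right)^{2} = 5^{2} \cdot 6 \left(-5\right) 64 - 21904 = 25 \cdot 6 \left(-5\right) 64 - 21904 = 150 \left(-5\right) 64 - 21904 = \left(-750\right) 64 - 21904 = -48000 - 21904 = -69904$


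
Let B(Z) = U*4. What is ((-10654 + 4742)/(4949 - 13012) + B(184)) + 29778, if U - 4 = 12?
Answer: 240621958/8063 ≈ 29843.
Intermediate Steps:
U = 16 (U = 4 + 12 = 16)
B(Z) = 64 (B(Z) = 16*4 = 64)
((-10654 + 4742)/(4949 - 13012) + B(184)) + 29778 = ((-10654 + 4742)/(4949 - 13012) + 64) + 29778 = (-5912/(-8063) + 64) + 29778 = (-5912*(-1/8063) + 64) + 29778 = (5912/8063 + 64) + 29778 = 521944/8063 + 29778 = 240621958/8063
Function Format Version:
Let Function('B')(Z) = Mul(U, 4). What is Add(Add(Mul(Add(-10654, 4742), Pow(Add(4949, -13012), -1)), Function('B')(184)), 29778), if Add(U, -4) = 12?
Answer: Rational(240621958, 8063) ≈ 29843.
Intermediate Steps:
U = 16 (U = Add(4, 12) = 16)
Function('B')(Z) = 64 (Function('B')(Z) = Mul(16, 4) = 64)
Add(Add(Mul(Add(-10654, 4742), Pow(Add(4949, -13012), -1)), Function('B')(184)), 29778) = Add(Add(Mul(Add(-10654, 4742), Pow(Add(4949, -13012), -1)), 64), 29778) = Add(Add(Mul(-5912, Pow(-8063, -1)), 64), 29778) = Add(Add(Mul(-5912, Rational(-1, 8063)), 64), 29778) = Add(Add(Rational(5912, 8063), 64), 29778) = Add(Rational(521944, 8063), 29778) = Rational(240621958, 8063)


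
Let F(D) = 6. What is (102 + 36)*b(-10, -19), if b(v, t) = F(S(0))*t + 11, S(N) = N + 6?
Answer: -14214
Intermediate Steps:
S(N) = 6 + N
b(v, t) = 11 + 6*t (b(v, t) = 6*t + 11 = 11 + 6*t)
(102 + 36)*b(-10, -19) = (102 + 36)*(11 + 6*(-19)) = 138*(11 - 114) = 138*(-103) = -14214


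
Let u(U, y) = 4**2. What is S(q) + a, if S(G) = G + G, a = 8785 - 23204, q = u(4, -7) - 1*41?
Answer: -14469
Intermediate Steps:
u(U, y) = 16
q = -25 (q = 16 - 1*41 = 16 - 41 = -25)
a = -14419
S(G) = 2*G
S(q) + a = 2*(-25) - 14419 = -50 - 14419 = -14469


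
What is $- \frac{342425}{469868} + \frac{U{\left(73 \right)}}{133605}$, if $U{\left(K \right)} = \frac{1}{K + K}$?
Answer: $- \frac{3339727290191}{4582700132220} \approx -0.72877$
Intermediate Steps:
$U{\left(K \right)} = \frac{1}{2 K}$
$- \frac{342425}{469868} + \frac{U{\left(73 \right)}}{133605} = - \frac{342425}{469868} + \frac{\frac{1}{2} \cdot \frac{1}{73}}{133605} = \left(-342425\right) \frac{1}{469868} + \frac{1}{2} \cdot \frac{1}{73} \cdot \frac{1}{133605} = - \frac{342425}{469868} + \frac{1}{146} \cdot \frac{1}{133605} = - \frac{342425}{469868} + \frac{1}{19506330} = - \frac{3339727290191}{4582700132220}$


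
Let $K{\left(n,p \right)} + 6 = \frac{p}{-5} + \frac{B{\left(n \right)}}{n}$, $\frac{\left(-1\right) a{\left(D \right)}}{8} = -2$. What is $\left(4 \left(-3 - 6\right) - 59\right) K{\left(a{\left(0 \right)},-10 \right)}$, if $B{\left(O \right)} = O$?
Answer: $285$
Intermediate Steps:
$a{\left(D \right)} = 16$ ($a{\left(D \right)} = \left(-8\right) \left(-2\right) = 16$)
$K{\left(n,p \right)} = -5 - \frac{p}{5}$ ($K{\left(n,p \right)} = -6 + \left(\frac{p}{-5} + \frac{n}{n}\right) = -6 + \left(p \left(- \frac{1}{5}\right) + 1\right) = -6 - \left(-1 + \frac{p}{5}\right) = -5 - \frac{p}{5}$)
$\left(4 \left(-3 - 6\right) - 59\right) K{\left(a{\left(0 \right)},-10 \right)} = \left(4 \left(-3 - 6\right) - 59\right) \left(-5 - -2\right) = \left(4 \left(-3 - 6\right) - 59\right) \left(-5 + 2\right) = \left(4 \left(-9\right) - 59\right) \left(-3\right) = \left(-36 - 59\right) \left(-3\right) = \left(-95\right) \left(-3\right) = 285$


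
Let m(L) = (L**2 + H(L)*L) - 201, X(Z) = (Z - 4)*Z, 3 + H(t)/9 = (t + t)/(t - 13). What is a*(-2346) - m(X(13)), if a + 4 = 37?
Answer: -360465/4 ≈ -90116.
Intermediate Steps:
a = 33 (a = -4 + 37 = 33)
H(t) = -27 + 18*t/(-13 + t) (H(t) = -27 + 9*((t + t)/(t - 13)) = -27 + 9*((2*t)/(-13 + t)) = -27 + 9*(2*t/(-13 + t)) = -27 + 18*t/(-13 + t))
X(Z) = Z*(-4 + Z) (X(Z) = (-4 + Z)*Z = Z*(-4 + Z))
m(L) = -201 + L**2 + 9*L*(39 - L)/(-13 + L) (m(L) = (L**2 + (9*(39 - L)/(-13 + L))*L) - 201 = (L**2 + 9*L*(39 - L)/(-13 + L)) - 201 = -201 + L**2 + 9*L*(39 - L)/(-13 + L))
a*(-2346) - m(X(13)) = 33*(-2346) - (2613 + (13*(-4 + 13))**3 - 22*169*(-4 + 13)**2 + 150*(13*(-4 + 13)))/(-13 + 13*(-4 + 13)) = -77418 - (2613 + (13*9)**3 - 22*(13*9)**2 + 150*(13*9))/(-13 + 13*9) = -77418 - (2613 + 117**3 - 22*117**2 + 150*117)/(-13 + 117) = -77418 - (2613 + 1601613 - 22*13689 + 17550)/104 = -77418 - (2613 + 1601613 - 301158 + 17550)/104 = -77418 - 1320618/104 = -77418 - 1*50793/4 = -77418 - 50793/4 = -360465/4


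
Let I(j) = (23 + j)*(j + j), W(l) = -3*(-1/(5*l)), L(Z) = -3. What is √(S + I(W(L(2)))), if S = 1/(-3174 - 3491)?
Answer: I*√405137357/6665 ≈ 3.02*I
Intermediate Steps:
W(l) = 3/(5*l) (W(l) = -3*(-1/(5*l)) = -(-3)/(5*l) = 3/(5*l))
I(j) = 2*j*(23 + j) (I(j) = (23 + j)*(2*j) = 2*j*(23 + j))
S = -1/6665 (S = 1/(-6665) = -1/6665 ≈ -0.00015004)
√(S + I(W(L(2)))) = √(-1/6665 + 2*((⅗)/(-3))*(23 + (⅗)/(-3))) = √(-1/6665 + 2*((⅗)*(-⅓))*(23 + (⅗)*(-⅓))) = √(-1/6665 + 2*(-⅕)*(23 - ⅕)) = √(-1/6665 + 2*(-⅕)*(114/5)) = √(-1/6665 - 228/25) = √(-303929/33325) = I*√405137357/6665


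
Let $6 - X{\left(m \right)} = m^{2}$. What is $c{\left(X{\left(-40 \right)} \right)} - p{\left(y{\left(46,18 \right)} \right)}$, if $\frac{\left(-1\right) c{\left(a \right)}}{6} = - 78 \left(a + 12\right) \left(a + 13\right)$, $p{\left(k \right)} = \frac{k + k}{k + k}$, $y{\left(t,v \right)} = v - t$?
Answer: $1170534455$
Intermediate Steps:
$X{\left(m \right)} = 6 - m^{2}$
$p{\left(k \right)} = 1$ ($p{\left(k \right)} = \frac{2 k}{2 k} = 2 k \frac{1}{2 k} = 1$)
$c{\left(a \right)} = 468 \left(12 + a\right) \left(13 + a\right)$ ($c{\left(a \right)} = - 6 \left(- 78 \left(a + 12\right) \left(a + 13\right)\right) = - 6 \left(- 78 \left(12 + a\right) \left(13 + a\right)\right) = 468 \left(12 + a\right) \left(13 + a\right)$)
$c{\left(X{\left(-40 \right)} \right)} - p{\left(y{\left(46,18 \right)} \right)} = \left(73008 + 468 \left(6 - \left(-40\right)^{2}\right)^{2} + 11700 \left(6 - \left(-40\right)^{2}\right)\right) - 1 = \left(73008 + 468 \left(6 - 1600\right)^{2} + 11700 \left(6 - 1600\right)\right) - 1 = \left(73008 + 468 \left(-1594\right)^{2} + 11700 \left(-1594\right)\right) - 1 = \left(73008 + 468 \cdot 2540836 - 18649800\right) - 1 = \left(73008 + 1189111248 - 18649800\right) - 1 = 1170534456 - 1 = 1170534455$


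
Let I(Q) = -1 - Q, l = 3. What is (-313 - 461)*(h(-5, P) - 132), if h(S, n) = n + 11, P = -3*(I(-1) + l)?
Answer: 100620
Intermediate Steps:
P = -9 (P = -3*((-1 - 1*(-1)) + 3) = -3*((-1 + 1) + 3) = -3*(0 + 3) = -3*3 = -9)
h(S, n) = 11 + n
(-313 - 461)*(h(-5, P) - 132) = (-313 - 461)*((11 - 9) - 132) = -774*(2 - 132) = -774*(-130) = 100620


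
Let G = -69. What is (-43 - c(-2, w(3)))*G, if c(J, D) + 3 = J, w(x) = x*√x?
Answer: 2622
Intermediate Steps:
w(x) = x^(3/2)
c(J, D) = -3 + J
(-43 - c(-2, w(3)))*G = (-43 - (-3 - 2))*(-69) = (-43 - 1*(-5))*(-69) = (-43 + 5)*(-69) = -38*(-69) = 2622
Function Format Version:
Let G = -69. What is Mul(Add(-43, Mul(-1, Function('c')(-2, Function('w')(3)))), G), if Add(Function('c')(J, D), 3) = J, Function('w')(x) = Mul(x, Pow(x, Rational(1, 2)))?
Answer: 2622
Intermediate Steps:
Function('w')(x) = Pow(x, Rational(3, 2))
Function('c')(J, D) = Add(-3, J)
Mul(Add(-43, Mul(-1, Function('c')(-2, Function('w')(3)))), G) = Mul(Add(-43, Mul(-1, Add(-3, -2))), -69) = Mul(Add(-43, Mul(-1, -5)), -69) = Mul(Add(-43, 5), -69) = Mul(-38, -69) = 2622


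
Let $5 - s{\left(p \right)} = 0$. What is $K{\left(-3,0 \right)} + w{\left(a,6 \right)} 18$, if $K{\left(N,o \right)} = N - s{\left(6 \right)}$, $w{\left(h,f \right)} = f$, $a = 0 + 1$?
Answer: $100$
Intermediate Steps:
$a = 1$
$s{\left(p \right)} = 5$ ($s{\left(p \right)} = 5 - 0 = 5 + 0 = 5$)
$K{\left(N,o \right)} = -5 + N$ ($K{\left(N,o \right)} = N - 5 = -5 + N$)
$K{\left(-3,0 \right)} + w{\left(a,6 \right)} 18 = \left(-5 - 3\right) + 6 \cdot 18 = -8 + 108 = 100$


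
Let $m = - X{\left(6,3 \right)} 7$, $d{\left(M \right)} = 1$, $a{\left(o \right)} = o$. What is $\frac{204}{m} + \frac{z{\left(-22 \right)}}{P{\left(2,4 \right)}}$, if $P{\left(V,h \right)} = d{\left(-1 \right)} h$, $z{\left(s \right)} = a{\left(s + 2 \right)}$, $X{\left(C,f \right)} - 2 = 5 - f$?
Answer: $- \frac{86}{7} \approx -12.286$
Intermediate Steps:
$X{\left(C,f \right)} = 7 - f$ ($X{\left(C,f \right)} = 2 - \left(-5 + f\right) = 7 - f$)
$z{\left(s \right)} = 2 + s$ ($z{\left(s \right)} = s + 2 = 2 + s$)
$m = -28$ ($m = - (7 - 3) 7 = \left(-1\right) 4 \cdot 7 = \left(-4\right) 7 = -28$)
$P{\left(V,h \right)} = h$ ($P{\left(V,h \right)} = 1 h = h$)
$\frac{204}{m} + \frac{z{\left(-22 \right)}}{P{\left(2,4 \right)}} = \frac{204}{-28} + \frac{2 - 22}{4} = 204 \left(- \frac{1}{28}\right) - 5 = - \frac{51}{7} - 5 = - \frac{86}{7}$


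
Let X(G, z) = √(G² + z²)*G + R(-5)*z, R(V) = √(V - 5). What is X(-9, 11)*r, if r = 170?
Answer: -1530*√202 + 1870*I*√10 ≈ -21745.0 + 5913.5*I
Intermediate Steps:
R(V) = √(-5 + V)
X(G, z) = G*√(G² + z²) + I*z*√10 (X(G, z) = √(G² + z²)*G + √(-5 - 5)*z = G*√(G² + z²) + √(-10)*z = G*√(G² + z²) + (I*√10)*z = G*√(G² + z²) + I*z*√10)
X(-9, 11)*r = (-9*√((-9)² + 11²) + I*11*√10)*170 = (-9*√(81 + 121) + 11*I*√10)*170 = (-9*√202 + 11*I*√10)*170 = -1530*√202 + 1870*I*√10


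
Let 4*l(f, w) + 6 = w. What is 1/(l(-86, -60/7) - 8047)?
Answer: -14/112709 ≈ -0.00012421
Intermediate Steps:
l(f, w) = -3/2 + w/4
1/(l(-86, -60/7) - 8047) = 1/((-3/2 + (-60/7)/4) - 8047) = 1/((-3/2 + (-60*⅐)/4) - 8047) = 1/((-3/2 + (¼)*(-60/7)) - 8047) = 1/((-3/2 - 15/7) - 8047) = 1/(-51/14 - 8047) = 1/(-112709/14) = -14/112709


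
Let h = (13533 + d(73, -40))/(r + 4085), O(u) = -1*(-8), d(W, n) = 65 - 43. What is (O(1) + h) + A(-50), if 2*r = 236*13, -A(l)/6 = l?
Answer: 1744207/5619 ≈ 310.41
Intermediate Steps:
d(W, n) = 22
A(l) = -6*l
O(u) = 8
r = 1534 (r = (236*13)/2 = (½)*3068 = 1534)
h = 13555/5619 (h = (13533 + 22)/(1534 + 4085) = 13555/5619 ≈ 2.4123)
(O(1) + h) + A(-50) = (8 + 13555/5619) - 6*(-50) = 58507/5619 + 300 = 1744207/5619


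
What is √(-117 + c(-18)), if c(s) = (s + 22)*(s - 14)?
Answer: 7*I*√5 ≈ 15.652*I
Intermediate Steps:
c(s) = (-14 + s)*(22 + s) (c(s) = (22 + s)*(-14 + s) = (-14 + s)*(22 + s))
√(-117 + c(-18)) = √(-117 + (-308 + (-18)² + 8*(-18))) = √(-117 + (-308 + 324 - 144)) = √(-117 - 128) = √(-245) = 7*I*√5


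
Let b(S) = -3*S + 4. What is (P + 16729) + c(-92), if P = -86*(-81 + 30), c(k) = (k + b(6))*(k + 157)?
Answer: 14225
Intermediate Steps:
b(S) = 4 - 3*S
c(k) = (-14 + k)*(157 + k) (c(k) = (k + (4 - 3*6))*(k + 157) = (k + (4 - 18))*(157 + k) = (k - 14)*(157 + k) = (-14 + k)*(157 + k))
P = 4386 (P = -86*(-51) = 4386)
(P + 16729) + c(-92) = (4386 + 16729) + (-2198 + (-92)² + 143*(-92)) = 21115 + (-2198 + 8464 - 13156) = 21115 - 6890 = 14225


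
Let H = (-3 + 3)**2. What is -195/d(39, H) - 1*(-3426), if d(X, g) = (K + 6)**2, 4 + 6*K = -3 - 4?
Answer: 426846/125 ≈ 3414.8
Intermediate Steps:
H = 0 (H = 0**2 = 0)
K = -11/6 (K = -2/3 + (-3 - 4)/6 = -2/3 + (1/6)*(-7) = -2/3 - 7/6 = -11/6 ≈ -1.8333)
d(X, g) = 625/36 (d(X, g) = (-11/6 + 6)**2 = (25/6)**2 = 625/36)
-195/d(39, H) - 1*(-3426) = -195/625/36 - 1*(-3426) = -195*36/625 + 3426 = -1404/125 + 3426 = 426846/125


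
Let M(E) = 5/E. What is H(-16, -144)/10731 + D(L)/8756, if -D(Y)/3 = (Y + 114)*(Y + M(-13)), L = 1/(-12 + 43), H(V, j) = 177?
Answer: 5920286921/195641704258 ≈ 0.030261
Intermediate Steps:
L = 1/31 ≈ 0.032258
D(Y) = -3*(114 + Y)*(-5/13 + Y) (D(Y) = -3*(Y + 114)*(Y + 5/(-13)) = -3*(114 + Y)*(Y + 5*(-1/13)) = -3*(114 + Y)*(Y - 5/13) = -3*(114 + Y)*(-5/13 + Y))
H(-16, -144)/10731 + D(L)/8756 = 177/10731 + (1710/13 - 3*(1/31)² - 4431/13*1/31)/8756 = 177*(1/10731) + (1710/13 - 3*1/961 - 4431/403)*(1/8756) = 59/3577 + (1710/13 - 3/961 - 4431/403)*(1/8756) = 59/3577 + (1505910/12493)*(1/8756) = 59/3577 + 752955/54694354 = 5920286921/195641704258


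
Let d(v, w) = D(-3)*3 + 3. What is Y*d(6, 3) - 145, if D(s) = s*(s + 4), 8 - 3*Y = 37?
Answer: -87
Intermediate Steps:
Y = -29/3 (Y = 8/3 - ⅓*37 = 8/3 - 37/3 = -29/3 ≈ -9.6667)
D(s) = s*(4 + s)
d(v, w) = -6 (d(v, w) = -3*(4 - 3)*3 + 3 = -3*1*3 + 3 = -3*3 + 3 = -9 + 3 = -6)
Y*d(6, 3) - 145 = -29/3*(-6) - 145 = 58 - 145 = -87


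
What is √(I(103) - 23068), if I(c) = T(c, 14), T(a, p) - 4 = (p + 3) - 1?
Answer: 2*I*√5762 ≈ 151.82*I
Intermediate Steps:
T(a, p) = 6 + p (T(a, p) = 4 + ((p + 3) - 1) = 4 + ((3 + p) - 1) = 4 + (2 + p) = 6 + p)
I(c) = 20 (I(c) = 6 + 14 = 20)
√(I(103) - 23068) = √(20 - 23068) = √(-23048) = 2*I*√5762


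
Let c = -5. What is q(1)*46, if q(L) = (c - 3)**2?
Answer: 2944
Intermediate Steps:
q(L) = 64 (q(L) = (-5 - 3)**2 = (-8)**2 = 64)
q(1)*46 = 64*46 = 2944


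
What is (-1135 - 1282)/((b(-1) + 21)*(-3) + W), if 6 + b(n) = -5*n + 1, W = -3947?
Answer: 2417/4010 ≈ 0.60274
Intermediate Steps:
b(n) = -5 - 5*n (b(n) = -6 + (-5*n + 1) = -6 + (1 - 5*n) = -5 - 5*n)
(-1135 - 1282)/((b(-1) + 21)*(-3) + W) = (-1135 - 1282)/(((-5 - 5*(-1)) + 21)*(-3) - 3947) = -2417/(((-5 + 5) + 21)*(-3) - 3947) = -2417/((0 + 21)*(-3) - 3947) = -2417/(21*(-3) - 3947) = -2417/(-63 - 3947) = -2417/(-4010) = -2417*(-1/4010) = 2417/4010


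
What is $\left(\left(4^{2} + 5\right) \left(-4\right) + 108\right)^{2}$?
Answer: $576$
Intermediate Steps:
$\left(\left(4^{2} + 5\right) \left(-4\right) + 108\right)^{2} = \left(\left(16 + 5\right) \left(-4\right) + 108\right)^{2} = \left(21 \left(-4\right) + 108\right)^{2} = \left(-84 + 108\right)^{2} = 24^{2} = 576$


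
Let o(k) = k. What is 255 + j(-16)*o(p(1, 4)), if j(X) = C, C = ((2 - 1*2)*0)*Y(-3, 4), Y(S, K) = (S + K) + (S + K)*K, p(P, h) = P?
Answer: 255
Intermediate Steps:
Y(S, K) = K + S + K*(K + S) (Y(S, K) = (K + S) + (K + S)*K = (K + S) + K*(K + S) = K + S + K*(K + S))
C = 0 (C = ((2 - 1*2)*0)*(4 - 3 + 4² + 4*(-3)) = ((2 - 2)*0)*(4 - 3 + 16 - 12) = (0*0)*5 = 0*5 = 0)
j(X) = 0
255 + j(-16)*o(p(1, 4)) = 255 + 0*1 = 255 + 0 = 255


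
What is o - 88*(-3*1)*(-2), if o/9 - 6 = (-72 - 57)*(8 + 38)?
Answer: -53880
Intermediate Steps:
o = -53352 (o = 54 + 9*((-72 - 57)*(8 + 38)) = 54 + 9*(-129*46) = 54 + 9*(-5934) = 54 - 53406 = -53352)
o - 88*(-3*1)*(-2) = -53352 - 88*(-3*1)*(-2) = -53352 - (-264)*(-2) = -53352 - 88*6 = -53352 - 528 = -53880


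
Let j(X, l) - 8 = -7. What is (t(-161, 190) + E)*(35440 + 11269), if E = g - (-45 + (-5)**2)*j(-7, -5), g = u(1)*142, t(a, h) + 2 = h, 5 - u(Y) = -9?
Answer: 102572964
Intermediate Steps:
j(X, l) = 1 (j(X, l) = 8 - 7 = 1)
u(Y) = 14 (u(Y) = 5 - 1*(-9) = 5 + 9 = 14)
t(a, h) = -2 + h
g = 1988 (g = 14*142 = 1988)
E = 2008 (E = 1988 - (-45 + (-5)**2) = 1988 - (-45 + 25) = 1988 - (-20) = 1988 - 1*(-20) = 1988 + 20 = 2008)
(t(-161, 190) + E)*(35440 + 11269) = ((-2 + 190) + 2008)*(35440 + 11269) = (188 + 2008)*46709 = 2196*46709 = 102572964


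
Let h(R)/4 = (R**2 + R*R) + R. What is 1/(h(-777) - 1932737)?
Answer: 1/2893987 ≈ 3.4554e-7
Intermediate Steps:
h(R) = 4*R + 8*R**2 (h(R) = 4*((R**2 + R*R) + R) = 4*((R**2 + R**2) + R) = 4*(2*R**2 + R) = 4*(R + 2*R**2) = 4*R + 8*R**2)
1/(h(-777) - 1932737) = 1/(4*(-777)*(1 + 2*(-777)) - 1932737) = 1/(4*(-777)*(1 - 1554) - 1932737) = 1/(4*(-777)*(-1553) - 1932737) = 1/(4826724 - 1932737) = 1/2893987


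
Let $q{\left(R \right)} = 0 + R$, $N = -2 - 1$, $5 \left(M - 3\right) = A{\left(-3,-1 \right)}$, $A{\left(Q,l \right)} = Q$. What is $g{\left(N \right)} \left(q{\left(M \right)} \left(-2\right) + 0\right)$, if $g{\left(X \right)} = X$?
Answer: $\frac{72}{5} \approx 14.4$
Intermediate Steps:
$M = \frac{12}{5}$ ($M = 3 + \frac{1}{5} \left(-3\right) = 3 - \frac{3}{5} = \frac{12}{5} \approx 2.4$)
$N = -3$ ($N = -2 - 1 = -3$)
$q{\left(R \right)} = R$
$g{\left(N \right)} \left(q{\left(M \right)} \left(-2\right) + 0\right) = - 3 \left(\frac{12}{5} \left(-2\right) + 0\right) = - 3 \left(- \frac{24}{5} + 0\right) = \left(-3\right) \left(- \frac{24}{5}\right) = \frac{72}{5}$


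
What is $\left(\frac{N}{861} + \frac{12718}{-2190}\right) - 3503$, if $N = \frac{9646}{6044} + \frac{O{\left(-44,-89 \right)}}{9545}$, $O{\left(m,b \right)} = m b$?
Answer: $- \frac{6361442917354193}{1812994156470} \approx -3508.8$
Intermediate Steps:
$O{\left(m,b \right)} = b m$
$N = \frac{57869687}{28844990}$ ($N = \frac{9646}{6044} + \frac{\left(-89\right) \left(-44\right)}{9545} = 9646 \cdot \frac{1}{6044} + 3916 \cdot \frac{1}{9545} = \frac{4823}{3022} + \frac{3916}{9545} = \frac{57869687}{28844990} \approx 2.0062$)
$\left(\frac{N}{861} + \frac{12718}{-2190}\right) - 3503 = \left(\frac{57869687}{28844990 \cdot 861} + \frac{12718}{-2190}\right) - 3503 = \left(\frac{57869687}{28844990} \cdot \frac{1}{861} + 12718 \left(- \frac{1}{2190}\right)\right) - 3503 = \left(\frac{57869687}{24835536390} - \frac{6359}{1095}\right) - 3503 = - \frac{10524387239783}{1812994156470} - 3503 = - \frac{6361442917354193}{1812994156470}$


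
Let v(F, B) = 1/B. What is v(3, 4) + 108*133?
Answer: 57457/4 ≈ 14364.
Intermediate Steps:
v(3, 4) + 108*133 = 1/4 + 108*133 = ¼ + 14364 = 57457/4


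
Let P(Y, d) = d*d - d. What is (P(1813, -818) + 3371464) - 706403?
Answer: 3335003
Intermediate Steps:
P(Y, d) = d**2 - d
(P(1813, -818) + 3371464) - 706403 = (-818*(-1 - 818) + 3371464) - 706403 = (-818*(-819) + 3371464) - 706403 = (669942 + 3371464) - 706403 = 4041406 - 706403 = 3335003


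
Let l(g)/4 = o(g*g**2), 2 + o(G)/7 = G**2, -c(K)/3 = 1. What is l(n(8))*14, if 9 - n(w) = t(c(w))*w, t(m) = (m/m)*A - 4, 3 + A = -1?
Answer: 59323016704504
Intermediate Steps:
A = -4 (A = -3 - 1 = -4)
c(K) = -3 (c(K) = -3*1 = -3)
t(m) = -8 (t(m) = (m/m)*(-4) - 4 = 1*(-4) - 4 = -4 - 4 = -8)
n(w) = 9 + 8*w (n(w) = 9 - (-8)*w = 9 + 8*w)
o(G) = -14 + 7*G**2
l(g) = -56 + 28*g**6 (l(g) = 4*(-14 + 7*(g*g**2)**2) = 4*(-14 + 7*(g**3)**2) = 4*(-14 + 7*g**6) = -56 + 28*g**6)
l(n(8))*14 = (-56 + 28*(9 + 8*8)**6)*14 = (-56 + 28*(9 + 64)**6)*14 = (-56 + 28*73**6)*14 = (-56 + 28*151334226289)*14 = (-56 + 4237358336092)*14 = 4237358336036*14 = 59323016704504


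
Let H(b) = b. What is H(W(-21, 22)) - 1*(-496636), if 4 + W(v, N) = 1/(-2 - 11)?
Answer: 6456215/13 ≈ 4.9663e+5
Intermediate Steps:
W(v, N) = -53/13 (W(v, N) = -4 + 1/(-2 - 11) = -4 + 1/(-13) = -4 - 1/13 = -53/13)
H(W(-21, 22)) - 1*(-496636) = -53/13 - 1*(-496636) = -53/13 + 496636 = 6456215/13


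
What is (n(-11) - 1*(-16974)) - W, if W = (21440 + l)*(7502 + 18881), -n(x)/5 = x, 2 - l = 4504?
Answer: -446858225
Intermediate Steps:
l = -4502 (l = 2 - 1*4504 = 2 - 4504 = -4502)
n(x) = -5*x
W = 446875254 (W = (21440 - 4502)*(7502 + 18881) = 16938*26383 = 446875254)
(n(-11) - 1*(-16974)) - W = (-5*(-11) - 1*(-16974)) - 1*446875254 = (55 + 16974) - 446875254 = 17029 - 446875254 = -446858225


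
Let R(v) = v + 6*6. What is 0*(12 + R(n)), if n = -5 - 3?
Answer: 0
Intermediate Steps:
n = -8
R(v) = 36 + v (R(v) = v + 36 = 36 + v)
0*(12 + R(n)) = 0*(12 + (36 - 8)) = 0*(12 + 28) = 0*40 = 0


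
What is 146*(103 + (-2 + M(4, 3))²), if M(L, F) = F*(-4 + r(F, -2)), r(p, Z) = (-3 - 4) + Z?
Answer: 260464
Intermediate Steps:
r(p, Z) = -7 + Z
M(L, F) = -13*F (M(L, F) = F*(-4 + (-7 - 2)) = F*(-4 - 9) = F*(-13) = -13*F)
146*(103 + (-2 + M(4, 3))²) = 146*(103 + (-2 - 13*3)²) = 146*(103 + (-2 - 39)²) = 146*(103 + (-41)²) = 146*(103 + 1681) = 146*1784 = 260464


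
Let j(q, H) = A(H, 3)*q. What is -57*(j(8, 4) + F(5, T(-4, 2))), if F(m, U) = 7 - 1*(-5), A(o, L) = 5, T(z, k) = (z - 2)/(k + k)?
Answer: -2964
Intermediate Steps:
T(z, k) = (-2 + z)/(2*k) (T(z, k) = (-2 + z)/((2*k)) = (-2 + z)*(1/(2*k)) = (-2 + z)/(2*k))
F(m, U) = 12 (F(m, U) = 7 + 5 = 12)
j(q, H) = 5*q
-57*(j(8, 4) + F(5, T(-4, 2))) = -57*(5*8 + 12) = -57*(40 + 12) = -57*52 = -2964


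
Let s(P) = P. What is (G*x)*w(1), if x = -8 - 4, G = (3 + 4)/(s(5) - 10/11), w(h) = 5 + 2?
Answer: -2156/15 ≈ -143.73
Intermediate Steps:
w(h) = 7
G = 77/45 (G = (3 + 4)/(5 - 10/11) = 7/(5 - 10*1/11) = 7/(5 - 10/11) = 7/(45/11) = 7*(11/45) = 77/45 ≈ 1.7111)
x = -12
(G*x)*w(1) = ((77/45)*(-12))*7 = -308/15*7 = -2156/15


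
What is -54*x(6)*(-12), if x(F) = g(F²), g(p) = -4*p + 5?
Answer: -90072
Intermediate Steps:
g(p) = 5 - 4*p
x(F) = 5 - 4*F²
-54*x(6)*(-12) = -54*(5 - 4*6²)*(-12) = -54*(5 - 4*36)*(-12) = -54*(5 - 144)*(-12) = -54*(-139)*(-12) = 7506*(-12) = -90072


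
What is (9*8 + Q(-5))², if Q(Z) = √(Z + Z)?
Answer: (72 + I*√10)² ≈ 5174.0 + 455.37*I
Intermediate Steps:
Q(Z) = √2*√Z (Q(Z) = √(2*Z) = √2*√Z)
(9*8 + Q(-5))² = (9*8 + √2*√(-5))² = (72 + √2*(I*√5))² = (72 + I*√10)²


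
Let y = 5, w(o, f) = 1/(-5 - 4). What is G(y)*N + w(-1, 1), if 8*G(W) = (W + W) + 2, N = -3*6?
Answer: -244/9 ≈ -27.111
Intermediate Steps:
w(o, f) = -⅑ (w(o, f) = 1/(-9) = -⅑)
N = -18
G(W) = ¼ + W/4 (G(W) = ((W + W) + 2)/8 = (2*W + 2)/8 = (2 + 2*W)/8 = ¼ + W/4)
G(y)*N + w(-1, 1) = (¼ + (¼)*5)*(-18) - ⅑ = (¼ + 5/4)*(-18) - ⅑ = (3/2)*(-18) - ⅑ = -27 - ⅑ = -244/9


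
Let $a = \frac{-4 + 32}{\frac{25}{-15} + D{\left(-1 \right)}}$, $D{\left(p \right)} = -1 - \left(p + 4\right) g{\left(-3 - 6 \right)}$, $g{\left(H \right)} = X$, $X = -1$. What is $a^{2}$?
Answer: $7056$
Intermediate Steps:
$g{\left(H \right)} = -1$
$D{\left(p \right)} = 3 + p$ ($D{\left(p \right)} = -1 - \left(p + 4\right) \left(-1\right) = -1 - \left(4 + p\right) \left(-1\right) = -1 - \left(-4 - p\right) = -1 + \left(4 + p\right) = 3 + p$)
$a = 84$ ($a = \frac{-4 + 32}{\frac{25}{-15} + \left(3 - 1\right)} = \frac{28}{25 \left(- \frac{1}{15}\right) + 2} = \frac{28}{- \frac{5}{3} + 2} = 28 \frac{1}{\frac{1}{3}} = 28 \cdot 3 = 84$)
$a^{2} = 84^{2} = 7056$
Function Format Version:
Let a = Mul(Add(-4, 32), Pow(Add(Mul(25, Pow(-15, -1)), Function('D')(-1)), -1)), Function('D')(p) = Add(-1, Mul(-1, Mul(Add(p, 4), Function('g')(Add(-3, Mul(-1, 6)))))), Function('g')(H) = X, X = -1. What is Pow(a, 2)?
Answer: 7056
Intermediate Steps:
Function('g')(H) = -1
Function('D')(p) = Add(3, p) (Function('D')(p) = Add(-1, Mul(-1, Mul(Add(p, 4), -1))) = Add(-1, Mul(-1, Mul(Add(4, p), -1))) = Add(-1, Mul(-1, Add(-4, Mul(-1, p)))) = Add(-1, Add(4, p)) = Add(3, p))
a = 84 (a = Mul(Add(-4, 32), Pow(Add(Mul(25, Pow(-15, -1)), Add(3, -1)), -1)) = Mul(28, Pow(Add(Mul(25, Rational(-1, 15)), 2), -1)) = Mul(28, Pow(Add(Rational(-5, 3), 2), -1)) = Mul(28, Pow(Rational(1, 3), -1)) = Mul(28, 3) = 84)
Pow(a, 2) = Pow(84, 2) = 7056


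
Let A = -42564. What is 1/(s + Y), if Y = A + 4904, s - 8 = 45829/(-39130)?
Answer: -5590/210481227 ≈ -2.6558e-5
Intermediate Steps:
s = 38173/5590 (s = 8 + 45829/(-39130) = 8 + 45829*(-1/39130) = 8 - 6547/5590 = 38173/5590 ≈ 6.8288)
Y = -37660 (Y = -42564 + 4904 = -37660)
1/(s + Y) = 1/(38173/5590 - 37660) = 1/(-210481227/5590) = -5590/210481227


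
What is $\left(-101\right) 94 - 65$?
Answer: $-9559$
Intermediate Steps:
$\left(-101\right) 94 - 65 = -9494 - 65 = -9559$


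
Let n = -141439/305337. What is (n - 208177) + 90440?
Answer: -35949603808/305337 ≈ -1.1774e+5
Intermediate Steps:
n = -141439/305337 (n = -141439*1/305337 = -141439/305337 ≈ -0.46322)
(n - 208177) + 90440 = (-141439/305337 - 208177) + 90440 = -63564282088/305337 + 90440 = -35949603808/305337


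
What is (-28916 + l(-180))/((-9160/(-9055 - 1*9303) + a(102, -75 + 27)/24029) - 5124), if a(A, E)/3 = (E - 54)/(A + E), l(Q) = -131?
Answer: 19220009885931/3390151997635 ≈ 5.6694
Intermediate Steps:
a(A, E) = 3*(-54 + E)/(A + E) (a(A, E) = 3*((E - 54)/(A + E)) = 3*((-54 + E)/(A + E)) = 3*(-54 + E)/(A + E))
(-28916 + l(-180))/((-9160/(-9055 - 1*9303) + a(102, -75 + 27)/24029) - 5124) = (-28916 - 131)/((-9160/(-9055 - 1*9303) + (3*(-54 + (-75 + 27))/(102 + (-75 + 27)))/24029) - 5124) = -29047/((-9160/(-9055 - 9303) + (3*(-54 - 48)/(102 - 48))*(1/24029)) - 5124) = -29047/((-9160/(-18358) + (3*(-102)/54)*(1/24029)) - 5124) = -29047/((-9160*(-1/18358) + (3*(1/54)*(-102))*(1/24029)) - 5124) = -29047/((4580/9179 - 17/3*1/24029) - 5124) = -29047/((4580/9179 - 17/72087) - 5124) = -29047/(330002417/661686573 - 5124) = -29047/(-3390151997635/661686573) = -29047*(-661686573/3390151997635) = 19220009885931/3390151997635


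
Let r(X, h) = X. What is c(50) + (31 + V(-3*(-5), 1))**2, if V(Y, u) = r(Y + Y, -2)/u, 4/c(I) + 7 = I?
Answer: 160007/43 ≈ 3721.1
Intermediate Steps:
c(I) = 4/(-7 + I)
V(Y, u) = 2*Y/u (V(Y, u) = (Y + Y)/u = (2*Y)/u = 2*Y/u)
c(50) + (31 + V(-3*(-5), 1))**2 = 4/(-7 + 50) + (31 + 2*(-3*(-5))/1)**2 = 4/43 + (31 + 2*15*1)**2 = 4*(1/43) + (31 + 30)**2 = 4/43 + 61**2 = 4/43 + 3721 = 160007/43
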